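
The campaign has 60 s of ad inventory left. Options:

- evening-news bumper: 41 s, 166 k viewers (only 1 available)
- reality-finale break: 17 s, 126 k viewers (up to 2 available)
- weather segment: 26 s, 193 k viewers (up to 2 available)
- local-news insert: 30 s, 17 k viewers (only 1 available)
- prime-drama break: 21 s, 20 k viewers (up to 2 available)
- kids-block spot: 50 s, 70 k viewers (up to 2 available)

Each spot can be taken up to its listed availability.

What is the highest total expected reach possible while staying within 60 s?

Filling by ratio: 2×weather segment for 386, with 8 s left unused.
Replace weather segment with 2×reality-finale break: the trade gains 59 net, giving 445 at 60 s.
That's the maximum — no swap from here does better than 445.

445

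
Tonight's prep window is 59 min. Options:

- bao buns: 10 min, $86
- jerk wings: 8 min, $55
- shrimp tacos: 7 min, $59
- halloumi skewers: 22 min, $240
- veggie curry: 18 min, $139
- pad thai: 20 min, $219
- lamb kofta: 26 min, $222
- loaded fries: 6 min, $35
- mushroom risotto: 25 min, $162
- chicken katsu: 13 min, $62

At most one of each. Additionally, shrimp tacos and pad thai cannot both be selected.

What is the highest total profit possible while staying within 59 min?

580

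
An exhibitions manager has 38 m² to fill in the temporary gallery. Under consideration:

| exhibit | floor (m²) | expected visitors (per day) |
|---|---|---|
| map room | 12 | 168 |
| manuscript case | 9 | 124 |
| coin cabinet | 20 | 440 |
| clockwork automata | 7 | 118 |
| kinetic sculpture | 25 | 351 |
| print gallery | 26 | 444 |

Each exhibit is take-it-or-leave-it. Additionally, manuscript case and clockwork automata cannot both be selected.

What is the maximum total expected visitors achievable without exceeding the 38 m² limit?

612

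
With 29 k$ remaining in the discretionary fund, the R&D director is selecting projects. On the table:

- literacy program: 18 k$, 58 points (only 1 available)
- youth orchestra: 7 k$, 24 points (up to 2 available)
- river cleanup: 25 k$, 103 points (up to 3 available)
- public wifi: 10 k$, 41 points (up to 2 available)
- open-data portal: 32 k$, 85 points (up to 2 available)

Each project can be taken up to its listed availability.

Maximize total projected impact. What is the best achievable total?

By projected impact per k$: river cleanup 4.12, public wifi 4.10, youth orchestra 3.43, literacy program 3.22 lead.
A density-first pass picks river cleanup — 103 at 25 k$.
Replace river cleanup with youth orchestra + 2×public wifi: the trade gains 3 net, giving 106 at 27 k$.

106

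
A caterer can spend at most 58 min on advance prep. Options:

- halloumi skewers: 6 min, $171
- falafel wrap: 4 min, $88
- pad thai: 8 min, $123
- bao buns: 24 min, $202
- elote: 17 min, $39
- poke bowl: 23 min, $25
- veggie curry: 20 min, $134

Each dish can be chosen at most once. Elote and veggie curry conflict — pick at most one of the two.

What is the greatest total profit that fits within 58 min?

630

The ratio heuristic lands on halloumi skewers + falafel wrap + pad thai + bao buns (584) but leaves 16 min idle.
Dropping falafel wrap frees 4 min; slotting in veggie curry (20 min) lifts the total to 630 at 58 min.
Next best is halloumi skewers + falafel wrap + bao buns + veggie curry at 595 (54 min) — short by 35.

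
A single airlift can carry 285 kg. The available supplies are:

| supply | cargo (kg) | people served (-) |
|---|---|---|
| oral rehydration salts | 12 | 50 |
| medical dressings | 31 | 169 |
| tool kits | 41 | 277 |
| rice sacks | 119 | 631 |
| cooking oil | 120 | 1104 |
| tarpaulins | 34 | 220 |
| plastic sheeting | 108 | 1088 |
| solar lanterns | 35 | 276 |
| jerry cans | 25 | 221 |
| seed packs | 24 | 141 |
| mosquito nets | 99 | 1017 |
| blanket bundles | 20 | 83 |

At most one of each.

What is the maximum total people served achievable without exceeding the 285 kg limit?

Density check — mosquito nets 10.27, plastic sheeting 10.07, cooking oil 9.20 are the best per kg.
A density-first pass picks oral rehydration salts + plastic sheeting + solar lanterns + jerry cans + mosquito nets — 2652 at 279 kg.
Replace oral rehydration salts and jerry cans with tool kits: the trade gains 6 net, giving 2658 at 283 kg.
Runner-up oral rehydration salts + tool kits + plastic sheeting + jerry cans + mosquito nets tops out at 2653.

2658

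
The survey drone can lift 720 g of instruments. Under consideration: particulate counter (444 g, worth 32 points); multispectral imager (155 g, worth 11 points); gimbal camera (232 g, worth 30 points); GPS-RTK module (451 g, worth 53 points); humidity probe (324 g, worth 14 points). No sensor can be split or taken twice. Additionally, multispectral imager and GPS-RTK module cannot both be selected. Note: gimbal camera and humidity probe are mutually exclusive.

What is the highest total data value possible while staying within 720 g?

83

Gimbal camera + GPS-RTK module uses 683 of the 720 g and totals 83.
Runner-up particulate counter + gimbal camera tops out at 62.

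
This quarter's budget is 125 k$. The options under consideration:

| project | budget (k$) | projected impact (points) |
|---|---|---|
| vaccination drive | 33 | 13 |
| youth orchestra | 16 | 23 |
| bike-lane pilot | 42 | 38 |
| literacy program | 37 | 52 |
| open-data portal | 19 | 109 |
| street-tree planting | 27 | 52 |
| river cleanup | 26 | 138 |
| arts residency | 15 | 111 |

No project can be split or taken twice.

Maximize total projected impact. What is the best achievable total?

By projected impact per k$: arts residency 7.40, open-data portal 5.74, river cleanup 5.31, street-tree planting 1.93 lead.
Greedy by ratio would take youth orchestra + open-data portal + street-tree planting + river cleanup + arts residency: 103 k$ used, total 433.
Dropping youth orchestra frees 16 k$; slotting in literacy program (37 k$) lifts the total to 462 at 124 k$.
That's the maximum — no swap from here does better than 462.

462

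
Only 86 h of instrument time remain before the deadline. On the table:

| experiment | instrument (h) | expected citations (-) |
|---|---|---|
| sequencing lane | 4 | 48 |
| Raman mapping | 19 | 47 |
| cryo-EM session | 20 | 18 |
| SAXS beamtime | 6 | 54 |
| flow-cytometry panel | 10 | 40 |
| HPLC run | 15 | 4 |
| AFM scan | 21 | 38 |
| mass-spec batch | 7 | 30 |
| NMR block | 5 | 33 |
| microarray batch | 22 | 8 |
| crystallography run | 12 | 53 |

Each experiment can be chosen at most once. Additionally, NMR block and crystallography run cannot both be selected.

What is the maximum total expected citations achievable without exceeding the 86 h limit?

310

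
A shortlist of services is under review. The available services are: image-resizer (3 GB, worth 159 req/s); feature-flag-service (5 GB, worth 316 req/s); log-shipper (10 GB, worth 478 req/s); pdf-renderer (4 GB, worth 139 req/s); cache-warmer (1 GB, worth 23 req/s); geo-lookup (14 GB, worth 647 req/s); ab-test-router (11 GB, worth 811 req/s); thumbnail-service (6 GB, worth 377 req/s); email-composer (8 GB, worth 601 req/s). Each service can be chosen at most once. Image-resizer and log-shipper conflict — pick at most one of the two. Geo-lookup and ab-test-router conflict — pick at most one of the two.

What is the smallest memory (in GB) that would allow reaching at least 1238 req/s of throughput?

19

Look for the lowest-memory combination reaching 1238.
image-resizer + feature-flag-service + ab-test-router reaches 1286 using 19 GB.
Below 19 GB the best achievable stays under 1238.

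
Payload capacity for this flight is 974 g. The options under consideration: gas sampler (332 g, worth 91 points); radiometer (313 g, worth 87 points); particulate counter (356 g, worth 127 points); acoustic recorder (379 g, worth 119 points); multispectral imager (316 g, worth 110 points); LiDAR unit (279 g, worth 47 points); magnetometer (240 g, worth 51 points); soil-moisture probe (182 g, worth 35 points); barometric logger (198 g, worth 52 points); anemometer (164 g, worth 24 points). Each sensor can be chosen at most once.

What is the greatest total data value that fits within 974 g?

298

Ranking by ratio (data value/g): particulate counter 0.36, multispectral imager 0.35, acoustic recorder 0.31, radiometer 0.28.
The ratio heuristic lands on particulate counter + multispectral imager + barometric logger (289) but leaves 104 g idle.
The 316 g tied up in multispectral imager is better spent on acoustic recorder — total rises to 298 (933 g).
That's the maximum — no swap from here does better than 298.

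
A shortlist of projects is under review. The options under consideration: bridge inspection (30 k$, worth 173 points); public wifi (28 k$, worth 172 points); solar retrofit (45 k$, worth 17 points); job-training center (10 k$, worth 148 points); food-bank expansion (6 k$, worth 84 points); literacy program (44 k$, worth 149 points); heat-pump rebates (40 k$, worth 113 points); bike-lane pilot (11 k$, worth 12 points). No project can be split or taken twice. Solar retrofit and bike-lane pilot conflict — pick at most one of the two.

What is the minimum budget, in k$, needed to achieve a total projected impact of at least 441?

68

Look for the lowest-budget combination reaching 441.
bridge inspection + public wifi + job-training center reaches 493 using 68 k$.
Any bundle with less than 68 k$ falls short of 441.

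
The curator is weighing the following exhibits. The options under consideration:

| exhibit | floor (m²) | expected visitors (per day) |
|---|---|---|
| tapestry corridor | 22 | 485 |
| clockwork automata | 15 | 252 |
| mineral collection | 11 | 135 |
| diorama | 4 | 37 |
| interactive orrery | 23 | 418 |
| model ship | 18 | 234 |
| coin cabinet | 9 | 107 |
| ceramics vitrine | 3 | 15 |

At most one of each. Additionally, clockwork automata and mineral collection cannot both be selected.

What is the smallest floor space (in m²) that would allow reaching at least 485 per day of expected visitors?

22

Minimise m² subject to total expected visitors ≥ 485.
tapestry corridor: 485 expected visitors at 22 m².
No combination under 22 m² hits 485.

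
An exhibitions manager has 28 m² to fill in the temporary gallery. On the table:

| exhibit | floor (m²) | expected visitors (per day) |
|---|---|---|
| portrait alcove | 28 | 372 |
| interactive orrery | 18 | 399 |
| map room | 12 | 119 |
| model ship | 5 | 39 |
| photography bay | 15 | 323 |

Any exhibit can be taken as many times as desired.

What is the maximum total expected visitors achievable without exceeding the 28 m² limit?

477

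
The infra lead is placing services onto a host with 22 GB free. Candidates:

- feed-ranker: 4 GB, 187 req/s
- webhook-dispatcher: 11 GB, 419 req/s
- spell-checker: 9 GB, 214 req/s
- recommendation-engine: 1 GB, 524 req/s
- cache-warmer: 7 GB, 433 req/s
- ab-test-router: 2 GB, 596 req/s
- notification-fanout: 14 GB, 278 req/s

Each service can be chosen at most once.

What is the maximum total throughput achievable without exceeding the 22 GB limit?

1972

Density check — recommendation-engine 524.00, ab-test-router 298.00, cache-warmer 61.86, feed-ranker 46.75 are the best per GB.
Greedy by ratio would take feed-ranker + recommendation-engine + cache-warmer + ab-test-router: 14 GB used, total 1740.
The 4 GB tied up in feed-ranker is better spent on webhook-dispatcher — total rises to 1972 (21 GB).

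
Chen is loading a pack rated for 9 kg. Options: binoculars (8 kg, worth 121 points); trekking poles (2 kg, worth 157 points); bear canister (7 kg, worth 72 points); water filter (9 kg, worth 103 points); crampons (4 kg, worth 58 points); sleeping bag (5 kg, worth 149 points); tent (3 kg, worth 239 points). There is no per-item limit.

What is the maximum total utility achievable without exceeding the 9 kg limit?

Best packing: 3×tent — 9 kg, 717 total.

717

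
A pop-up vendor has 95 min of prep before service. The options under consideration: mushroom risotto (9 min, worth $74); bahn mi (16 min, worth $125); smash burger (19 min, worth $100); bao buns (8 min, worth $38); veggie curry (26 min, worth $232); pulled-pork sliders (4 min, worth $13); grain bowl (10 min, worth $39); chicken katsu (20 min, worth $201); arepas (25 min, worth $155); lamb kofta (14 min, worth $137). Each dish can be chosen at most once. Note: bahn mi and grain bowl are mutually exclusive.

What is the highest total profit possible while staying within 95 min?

807

The ratio ordering already packs tightly: mushroom risotto + bahn mi + bao buns + veggie curry + chicken katsu + lamb kofta, 93 min, 807.
The closest alternative, mushroom risotto + veggie curry + chicken katsu + arepas + lamb kofta, reaches only 799.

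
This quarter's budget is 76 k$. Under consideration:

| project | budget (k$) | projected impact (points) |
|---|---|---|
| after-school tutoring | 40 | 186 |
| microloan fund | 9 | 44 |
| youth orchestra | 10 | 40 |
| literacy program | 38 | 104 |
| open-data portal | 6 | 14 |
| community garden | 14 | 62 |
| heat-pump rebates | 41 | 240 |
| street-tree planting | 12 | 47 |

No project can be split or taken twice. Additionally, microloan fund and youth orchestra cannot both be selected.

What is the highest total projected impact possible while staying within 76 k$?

Taking microloan fund + community garden + heat-pump rebates + street-tree planting: 76 k$ used, 393 in projected impact.
That's the maximum — no feasible swap from here does better than 393.

393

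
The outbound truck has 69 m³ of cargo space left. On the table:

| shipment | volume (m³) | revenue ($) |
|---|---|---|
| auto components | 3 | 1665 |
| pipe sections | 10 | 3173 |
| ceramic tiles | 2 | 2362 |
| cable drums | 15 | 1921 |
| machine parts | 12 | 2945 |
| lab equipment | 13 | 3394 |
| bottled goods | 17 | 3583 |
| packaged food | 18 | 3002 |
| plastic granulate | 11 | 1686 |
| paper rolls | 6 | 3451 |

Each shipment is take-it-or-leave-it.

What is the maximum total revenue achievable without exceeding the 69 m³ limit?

20630

By revenue per m³: ceramic tiles 1181.00, paper rolls 575.17, auto components 555.00 lead.
A density-first pass picks auto components + pipe sections + ceramic tiles + machine parts + lab equipment + bottled goods + paper rolls — 20573 at 63 m³.
Replace machine parts with packaged food: the trade gains 57 net, giving 20630 at 69 m³.
Next best is auto components + pipe sections + ceramic tiles + machine parts + lab equipment + bottled goods + paper rolls at 20573 (63 m³) — short by 57.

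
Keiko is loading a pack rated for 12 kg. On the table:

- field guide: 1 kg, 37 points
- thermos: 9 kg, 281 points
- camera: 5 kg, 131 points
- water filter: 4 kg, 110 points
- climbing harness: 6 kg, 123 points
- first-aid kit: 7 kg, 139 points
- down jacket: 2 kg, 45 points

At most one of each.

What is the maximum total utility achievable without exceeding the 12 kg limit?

363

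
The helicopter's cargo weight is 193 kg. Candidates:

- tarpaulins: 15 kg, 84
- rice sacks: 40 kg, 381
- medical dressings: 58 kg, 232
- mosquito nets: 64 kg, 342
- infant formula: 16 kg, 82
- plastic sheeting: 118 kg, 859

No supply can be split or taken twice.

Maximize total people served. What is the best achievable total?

1406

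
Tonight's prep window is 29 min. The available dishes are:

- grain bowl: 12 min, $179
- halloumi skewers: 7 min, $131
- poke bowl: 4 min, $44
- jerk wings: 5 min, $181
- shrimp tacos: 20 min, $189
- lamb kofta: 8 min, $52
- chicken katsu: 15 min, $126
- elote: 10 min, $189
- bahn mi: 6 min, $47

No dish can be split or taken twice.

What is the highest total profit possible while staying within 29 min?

549

A density-first pass picks halloumi skewers + poke bowl + jerk wings + elote — 545 at 26 min.
Dropping halloumi skewers and poke bowl frees 11 min; slotting in grain bowl (12 min) lifts the total to 549 at 27 min.
That's the maximum — no swap from here does better than 549.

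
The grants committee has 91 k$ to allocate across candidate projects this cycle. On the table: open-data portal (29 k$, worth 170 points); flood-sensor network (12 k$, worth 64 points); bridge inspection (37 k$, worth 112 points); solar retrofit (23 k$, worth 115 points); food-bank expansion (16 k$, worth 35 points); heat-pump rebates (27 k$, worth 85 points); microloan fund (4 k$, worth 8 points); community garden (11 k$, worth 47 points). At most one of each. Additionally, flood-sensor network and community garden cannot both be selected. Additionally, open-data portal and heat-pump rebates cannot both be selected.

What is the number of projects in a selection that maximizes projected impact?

3

Best achievable projected impact is 397.
open-data portal + bridge inspection + solar retrofit hits 397 at 89 k$.
Any selection reaching 397 contains exactly 3 projects.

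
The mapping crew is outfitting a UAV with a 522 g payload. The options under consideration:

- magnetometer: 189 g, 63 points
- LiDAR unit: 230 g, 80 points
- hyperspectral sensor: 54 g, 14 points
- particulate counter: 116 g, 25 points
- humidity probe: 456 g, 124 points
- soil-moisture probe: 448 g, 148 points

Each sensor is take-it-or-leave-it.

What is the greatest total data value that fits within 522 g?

162

Density check — LiDAR unit 0.35, magnetometer 0.33, soil-moisture probe 0.33, humidity probe 0.27 are the best per g.
Taking the top-ratio sensors first gives magnetometer + LiDAR unit + hyperspectral sensor for 157 (473 g).
Dropping magnetometer and LiDAR unit frees 419 g; slotting in soil-moisture probe (448 g) lifts the total to 162 at 502 g.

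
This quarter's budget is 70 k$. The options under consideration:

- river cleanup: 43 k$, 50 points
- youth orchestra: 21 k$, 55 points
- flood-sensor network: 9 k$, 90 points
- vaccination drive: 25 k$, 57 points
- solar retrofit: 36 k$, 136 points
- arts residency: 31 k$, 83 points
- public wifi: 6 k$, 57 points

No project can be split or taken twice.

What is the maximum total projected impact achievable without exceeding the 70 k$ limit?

285

Density check — flood-sensor network 10.00, public wifi 9.50, solar retrofit 3.78, arts residency 2.68 are the best per k$.
The ratio heuristic lands on flood-sensor network + solar retrofit + public wifi (283) but leaves 19 k$ idle.
The 36 k$ tied up in solar retrofit is better spent on youth orchestra + arts residency — total rises to 285 (67 k$).
An exhaustive check of the 128 subsets confirms 285.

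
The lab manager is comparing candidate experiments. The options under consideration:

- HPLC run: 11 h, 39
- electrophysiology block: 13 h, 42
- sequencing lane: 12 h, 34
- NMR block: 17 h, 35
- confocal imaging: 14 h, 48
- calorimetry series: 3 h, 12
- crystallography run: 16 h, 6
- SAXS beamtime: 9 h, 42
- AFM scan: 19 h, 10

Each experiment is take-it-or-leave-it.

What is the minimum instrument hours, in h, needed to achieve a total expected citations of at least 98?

26

Look for the lowest-instrument combination reaching 98.
Taking confocal imaging + calorimetry series + SAXS beamtime gives 102 (≥ 98) for 26 h.
Below 26 h the best achievable stays under 98.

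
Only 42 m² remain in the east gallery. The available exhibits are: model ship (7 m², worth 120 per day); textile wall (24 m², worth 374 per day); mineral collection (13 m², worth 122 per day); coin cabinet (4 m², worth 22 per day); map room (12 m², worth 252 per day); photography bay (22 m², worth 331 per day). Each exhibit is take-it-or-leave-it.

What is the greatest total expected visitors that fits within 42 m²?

Best packing: model ship + map room + photography bay — 41 m², 703 total.
Next best is textile wall + coin cabinet + map room at 648 (40 m²) — short by 55.

703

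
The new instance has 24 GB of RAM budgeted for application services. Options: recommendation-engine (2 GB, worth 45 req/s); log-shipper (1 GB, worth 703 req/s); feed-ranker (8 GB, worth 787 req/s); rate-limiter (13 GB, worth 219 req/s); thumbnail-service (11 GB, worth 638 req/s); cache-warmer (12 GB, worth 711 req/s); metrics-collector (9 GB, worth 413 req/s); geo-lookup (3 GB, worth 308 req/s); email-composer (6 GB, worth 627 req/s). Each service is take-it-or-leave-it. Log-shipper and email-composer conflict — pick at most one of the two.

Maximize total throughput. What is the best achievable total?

Density check — log-shipper 703.00, email-composer 104.50, geo-lookup 102.67 are the best per GB.
Best packing: log-shipper + feed-ranker + cache-warmer + geo-lookup — 24 GB, 2509 total.
That's the maximum — no feasible swap from here does better than 2509.

2509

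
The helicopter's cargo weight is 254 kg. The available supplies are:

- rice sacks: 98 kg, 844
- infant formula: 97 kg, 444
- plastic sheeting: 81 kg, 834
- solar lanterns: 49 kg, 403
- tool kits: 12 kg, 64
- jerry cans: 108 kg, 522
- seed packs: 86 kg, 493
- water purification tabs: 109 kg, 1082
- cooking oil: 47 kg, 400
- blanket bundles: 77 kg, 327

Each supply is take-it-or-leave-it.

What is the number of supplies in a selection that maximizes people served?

4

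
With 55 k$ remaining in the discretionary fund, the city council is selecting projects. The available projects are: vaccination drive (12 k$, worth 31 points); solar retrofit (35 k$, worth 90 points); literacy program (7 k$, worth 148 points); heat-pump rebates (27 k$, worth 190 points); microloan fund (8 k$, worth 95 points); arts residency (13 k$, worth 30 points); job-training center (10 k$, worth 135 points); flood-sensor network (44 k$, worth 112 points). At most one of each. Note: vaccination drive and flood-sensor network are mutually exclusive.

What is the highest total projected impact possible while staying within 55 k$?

568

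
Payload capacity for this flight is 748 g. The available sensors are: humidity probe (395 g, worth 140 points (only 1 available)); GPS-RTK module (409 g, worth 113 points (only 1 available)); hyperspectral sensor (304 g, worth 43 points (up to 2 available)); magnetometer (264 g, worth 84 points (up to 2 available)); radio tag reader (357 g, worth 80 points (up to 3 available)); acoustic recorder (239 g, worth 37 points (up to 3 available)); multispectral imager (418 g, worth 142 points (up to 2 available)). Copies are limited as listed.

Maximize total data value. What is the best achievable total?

226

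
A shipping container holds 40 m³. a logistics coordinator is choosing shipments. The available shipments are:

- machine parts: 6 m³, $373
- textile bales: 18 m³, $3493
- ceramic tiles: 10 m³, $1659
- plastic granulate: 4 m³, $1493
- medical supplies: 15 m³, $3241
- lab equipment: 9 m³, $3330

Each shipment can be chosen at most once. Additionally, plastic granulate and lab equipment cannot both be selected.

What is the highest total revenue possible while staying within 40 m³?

8603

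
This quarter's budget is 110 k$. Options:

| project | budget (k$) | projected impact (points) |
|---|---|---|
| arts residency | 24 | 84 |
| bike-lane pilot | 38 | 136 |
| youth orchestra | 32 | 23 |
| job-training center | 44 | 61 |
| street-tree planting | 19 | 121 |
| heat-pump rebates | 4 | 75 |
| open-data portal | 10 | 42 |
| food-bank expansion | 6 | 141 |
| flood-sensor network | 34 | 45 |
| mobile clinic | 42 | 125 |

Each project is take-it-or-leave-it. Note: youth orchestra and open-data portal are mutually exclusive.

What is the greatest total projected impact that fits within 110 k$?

599

Best packing: arts residency + bike-lane pilot + street-tree planting + heat-pump rebates + open-data portal + food-bank expansion — 101 k$, 599 total.
Next best is bike-lane pilot + street-tree planting + heat-pump rebates + food-bank expansion + mobile clinic at 598 (109 k$) — short by 1.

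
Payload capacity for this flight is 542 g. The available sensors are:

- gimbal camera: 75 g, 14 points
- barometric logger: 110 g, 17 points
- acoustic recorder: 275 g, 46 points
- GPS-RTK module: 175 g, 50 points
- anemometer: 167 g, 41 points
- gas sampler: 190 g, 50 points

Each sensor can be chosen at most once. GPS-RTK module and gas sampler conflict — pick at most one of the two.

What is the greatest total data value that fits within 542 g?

122

Taking gimbal camera + barometric logger + GPS-RTK module + anemometer: 527 g used, 122 in data value.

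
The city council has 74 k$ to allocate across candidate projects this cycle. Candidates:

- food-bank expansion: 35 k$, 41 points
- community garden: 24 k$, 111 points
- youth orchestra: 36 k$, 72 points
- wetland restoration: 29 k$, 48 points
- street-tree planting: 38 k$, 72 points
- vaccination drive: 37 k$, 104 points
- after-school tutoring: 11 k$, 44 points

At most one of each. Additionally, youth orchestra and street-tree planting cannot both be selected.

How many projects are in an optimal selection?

3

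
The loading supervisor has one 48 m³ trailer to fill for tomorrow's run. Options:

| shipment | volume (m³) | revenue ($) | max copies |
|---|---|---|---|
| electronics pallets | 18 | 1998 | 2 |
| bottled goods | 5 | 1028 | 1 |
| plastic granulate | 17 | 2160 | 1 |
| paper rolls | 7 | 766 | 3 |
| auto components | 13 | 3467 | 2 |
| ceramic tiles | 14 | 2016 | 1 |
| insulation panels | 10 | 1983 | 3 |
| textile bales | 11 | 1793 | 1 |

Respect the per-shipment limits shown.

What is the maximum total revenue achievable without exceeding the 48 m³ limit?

Greedy by ratio would take bottled goods + paper rolls + 2×auto components + insulation panels: 48 m³ used, total 10711.
The 12 m³ tied up in bottled goods and paper rolls is better spent on insulation panels — total rises to 10900 (46 m³).
The spare 2 m³ is too small for any remaining shipment, and no exchange beats 10900.

10900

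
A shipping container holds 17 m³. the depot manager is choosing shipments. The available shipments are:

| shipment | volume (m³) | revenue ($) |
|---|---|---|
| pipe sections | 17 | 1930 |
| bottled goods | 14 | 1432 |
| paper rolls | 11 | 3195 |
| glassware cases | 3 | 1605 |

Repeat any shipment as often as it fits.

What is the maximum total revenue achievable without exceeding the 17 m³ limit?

8025

The ratio ordering already packs tightly: 5×glassware cases, 15 m³, 8025.
Every other selection either busts 17 m³ or fails to beat 8025.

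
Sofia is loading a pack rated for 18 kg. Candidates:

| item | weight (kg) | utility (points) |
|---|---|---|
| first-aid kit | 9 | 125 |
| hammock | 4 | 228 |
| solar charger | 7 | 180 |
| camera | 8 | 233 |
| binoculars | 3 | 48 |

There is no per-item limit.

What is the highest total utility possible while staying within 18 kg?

912

Best packing: 4×hammock — 16 kg, 912 total.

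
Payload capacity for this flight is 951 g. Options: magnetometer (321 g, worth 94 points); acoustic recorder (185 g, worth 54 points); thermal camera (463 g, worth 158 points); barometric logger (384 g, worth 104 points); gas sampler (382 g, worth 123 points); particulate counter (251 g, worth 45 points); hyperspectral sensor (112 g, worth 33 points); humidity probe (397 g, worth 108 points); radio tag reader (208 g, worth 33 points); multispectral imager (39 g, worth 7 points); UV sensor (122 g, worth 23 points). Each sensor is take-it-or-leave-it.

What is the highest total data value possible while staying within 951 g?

By data value per g: thermal camera 0.34, gas sampler 0.32, hyperspectral sensor 0.29, magnetometer 0.29 lead.
A density-first pass picks thermal camera + gas sampler + multispectral imager — 288 at 884 g.
The 382 g tied up in gas sampler is better spent on magnetometer + hyperspectral sensor — total rises to 292 (935 g).
Runner-up thermal camera + gas sampler + multispectral imager tops out at 288.

292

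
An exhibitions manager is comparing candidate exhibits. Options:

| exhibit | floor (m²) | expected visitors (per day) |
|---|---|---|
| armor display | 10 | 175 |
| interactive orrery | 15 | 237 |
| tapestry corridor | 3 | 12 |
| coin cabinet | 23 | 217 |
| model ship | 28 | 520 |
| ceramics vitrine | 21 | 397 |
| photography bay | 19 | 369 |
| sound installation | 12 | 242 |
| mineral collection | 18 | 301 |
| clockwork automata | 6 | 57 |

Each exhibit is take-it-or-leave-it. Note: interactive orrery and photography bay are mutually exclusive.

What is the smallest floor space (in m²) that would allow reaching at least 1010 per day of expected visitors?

55

Look for the lowest-floor combination reaching 1010.
tapestry corridor + ceramics vitrine + photography bay + sound installation reaches 1020 using 55 m².
Below 55 m² the best achievable stays under 1010.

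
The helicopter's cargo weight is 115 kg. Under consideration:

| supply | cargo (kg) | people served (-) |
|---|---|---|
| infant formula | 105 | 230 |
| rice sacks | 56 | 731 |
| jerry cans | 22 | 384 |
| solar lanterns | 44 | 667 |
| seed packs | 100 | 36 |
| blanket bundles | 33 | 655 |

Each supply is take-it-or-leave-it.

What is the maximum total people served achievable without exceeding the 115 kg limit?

1770

Ranking by ratio (people served/kg): blanket bundles 19.85, jerry cans 17.45, solar lanterns 15.16.
Filling by ratio: jerry cans + solar lanterns + blanket bundles for 1706, with 16 kg left unused.
Dropping solar lanterns frees 44 kg; slotting in rice sacks (56 kg) lifts the total to 1770 at 111 kg.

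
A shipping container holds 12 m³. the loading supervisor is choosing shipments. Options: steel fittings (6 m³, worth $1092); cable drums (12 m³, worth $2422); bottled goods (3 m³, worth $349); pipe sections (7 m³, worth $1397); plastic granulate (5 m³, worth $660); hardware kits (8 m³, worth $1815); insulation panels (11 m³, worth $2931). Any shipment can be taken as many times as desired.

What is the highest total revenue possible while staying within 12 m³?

2931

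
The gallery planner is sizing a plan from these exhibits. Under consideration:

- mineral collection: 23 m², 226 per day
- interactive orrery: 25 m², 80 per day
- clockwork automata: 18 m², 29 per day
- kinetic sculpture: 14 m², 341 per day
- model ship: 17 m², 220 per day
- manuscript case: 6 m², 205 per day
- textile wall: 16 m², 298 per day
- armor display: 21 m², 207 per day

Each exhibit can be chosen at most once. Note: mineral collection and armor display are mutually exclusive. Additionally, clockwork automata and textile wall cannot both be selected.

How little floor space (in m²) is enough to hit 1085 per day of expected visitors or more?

Need the lightest bundle worth ≥ 1085.
mineral collection + kinetic sculpture + model ship + textile wall: 1085 expected visitors at 70 m².
Any bundle with less than 70 m² falls short of 1085.

70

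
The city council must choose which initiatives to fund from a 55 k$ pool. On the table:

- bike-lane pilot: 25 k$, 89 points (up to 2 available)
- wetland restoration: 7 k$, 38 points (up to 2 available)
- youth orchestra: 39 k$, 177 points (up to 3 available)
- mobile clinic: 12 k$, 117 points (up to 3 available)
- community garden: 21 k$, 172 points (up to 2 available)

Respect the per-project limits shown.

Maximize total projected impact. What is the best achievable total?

461

Density check — mobile clinic 9.75, community garden 8.19, wetland restoration 5.43, youth orchestra 4.54 are the best per k$.
The ratio heuristic lands on 2×wetland restoration + 3×mobile clinic (427) but leaves 5 k$ idle.
The 38 k$ tied up in 2×wetland restoration and 2×mobile clinic is better spent on 2×community garden — total rises to 461 (54 k$).
Every other selection either busts 55 k$ or exceeds an availability limit or fails to beat 461.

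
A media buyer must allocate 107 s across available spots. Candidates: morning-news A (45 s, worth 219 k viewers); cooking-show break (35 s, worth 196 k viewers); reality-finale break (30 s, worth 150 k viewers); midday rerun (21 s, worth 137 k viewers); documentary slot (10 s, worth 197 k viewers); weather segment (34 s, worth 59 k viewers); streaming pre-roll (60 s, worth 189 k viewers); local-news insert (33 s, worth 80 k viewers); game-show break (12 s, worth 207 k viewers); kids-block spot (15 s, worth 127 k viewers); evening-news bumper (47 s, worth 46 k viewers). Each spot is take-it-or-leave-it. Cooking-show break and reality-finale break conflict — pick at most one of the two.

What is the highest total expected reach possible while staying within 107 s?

887

A density-first pass picks cooking-show break + midday rerun + documentary slot + game-show break + kids-block spot — 864 at 93 s.
The 35 s tied up in cooking-show break is better spent on morning-news A — total rises to 887 (103 s).
Nothing else feasible within 107 s beats 887.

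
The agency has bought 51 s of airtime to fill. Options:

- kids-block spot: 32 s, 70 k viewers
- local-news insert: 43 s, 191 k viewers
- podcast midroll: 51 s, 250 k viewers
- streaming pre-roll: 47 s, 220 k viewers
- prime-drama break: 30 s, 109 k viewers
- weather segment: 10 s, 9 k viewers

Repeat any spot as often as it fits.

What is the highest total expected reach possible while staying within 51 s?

250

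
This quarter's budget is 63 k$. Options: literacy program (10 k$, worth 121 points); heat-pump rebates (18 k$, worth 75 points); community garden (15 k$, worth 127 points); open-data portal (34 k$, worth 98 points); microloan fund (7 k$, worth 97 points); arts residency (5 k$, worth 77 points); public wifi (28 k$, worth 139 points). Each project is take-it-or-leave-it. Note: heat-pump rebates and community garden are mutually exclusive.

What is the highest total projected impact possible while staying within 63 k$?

Ranking by ratio (projected impact/k$): arts residency 15.40, microloan fund 13.86, literacy program 12.10, community garden 8.47.
Best packing: literacy program + community garden + microloan fund + public wifi — 60 k$, 484 total.
Next best is literacy program + community garden + arts residency + public wifi at 464 (58 k$) — short by 20.

484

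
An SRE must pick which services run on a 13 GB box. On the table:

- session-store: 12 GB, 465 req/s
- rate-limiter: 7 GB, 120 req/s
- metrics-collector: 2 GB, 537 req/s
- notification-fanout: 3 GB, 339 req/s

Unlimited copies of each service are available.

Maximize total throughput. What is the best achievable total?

The ratio ordering already packs tightly: 6×metrics-collector, 12 GB, 3222.

3222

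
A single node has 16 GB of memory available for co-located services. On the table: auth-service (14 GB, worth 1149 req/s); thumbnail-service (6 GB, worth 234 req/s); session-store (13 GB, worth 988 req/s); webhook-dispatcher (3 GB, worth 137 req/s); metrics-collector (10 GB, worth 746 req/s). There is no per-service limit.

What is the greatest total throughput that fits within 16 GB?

1149

The ratio ordering already packs tightly: auth-service, 14 GB, 1149.
Nothing else within 16 GB beats 1149.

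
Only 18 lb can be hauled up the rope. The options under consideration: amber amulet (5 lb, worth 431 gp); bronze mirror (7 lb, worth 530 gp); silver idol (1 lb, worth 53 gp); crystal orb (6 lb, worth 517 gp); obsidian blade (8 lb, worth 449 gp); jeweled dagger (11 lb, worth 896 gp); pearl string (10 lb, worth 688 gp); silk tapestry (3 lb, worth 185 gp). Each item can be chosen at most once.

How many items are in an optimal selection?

3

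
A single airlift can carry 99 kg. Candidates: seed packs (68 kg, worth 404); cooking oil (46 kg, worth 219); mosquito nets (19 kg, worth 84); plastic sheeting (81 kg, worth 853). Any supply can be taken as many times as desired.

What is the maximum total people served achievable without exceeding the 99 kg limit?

853

The ratio ordering already packs tightly: plastic sheeting, 81 kg, 853.
Nothing else within 99 kg beats 853.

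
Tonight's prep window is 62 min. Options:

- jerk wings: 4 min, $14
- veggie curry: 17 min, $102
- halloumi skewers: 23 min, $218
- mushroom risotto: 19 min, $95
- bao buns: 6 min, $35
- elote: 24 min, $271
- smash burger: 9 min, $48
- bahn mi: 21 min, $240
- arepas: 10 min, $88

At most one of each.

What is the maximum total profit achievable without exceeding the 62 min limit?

634

Taking bao buns + elote + bahn mi + arepas: 61 min used, 634 in profit.
Nothing else within 62 min beats 634.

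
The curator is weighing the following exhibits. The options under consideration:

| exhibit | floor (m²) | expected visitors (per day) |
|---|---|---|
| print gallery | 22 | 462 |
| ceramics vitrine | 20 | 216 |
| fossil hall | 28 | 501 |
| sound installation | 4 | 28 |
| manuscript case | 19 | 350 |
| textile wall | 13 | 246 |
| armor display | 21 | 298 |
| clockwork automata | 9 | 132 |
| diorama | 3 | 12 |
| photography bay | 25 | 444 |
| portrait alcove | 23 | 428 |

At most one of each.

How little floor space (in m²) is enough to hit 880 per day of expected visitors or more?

45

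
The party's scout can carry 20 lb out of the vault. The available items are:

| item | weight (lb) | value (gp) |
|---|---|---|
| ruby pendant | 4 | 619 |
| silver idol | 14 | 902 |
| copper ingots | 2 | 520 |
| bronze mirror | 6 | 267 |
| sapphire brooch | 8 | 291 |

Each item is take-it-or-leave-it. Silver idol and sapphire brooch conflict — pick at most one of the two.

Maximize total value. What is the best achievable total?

2041

Taking ruby pendant + silver idol + copper ingots: 20 lb used, 2041 in value.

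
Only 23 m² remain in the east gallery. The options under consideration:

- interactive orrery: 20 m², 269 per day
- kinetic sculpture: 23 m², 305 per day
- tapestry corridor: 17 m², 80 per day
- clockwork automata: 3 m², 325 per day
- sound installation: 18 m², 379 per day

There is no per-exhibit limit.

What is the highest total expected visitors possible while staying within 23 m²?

2275

Density check — clockwork automata 108.33, sound installation 21.06, interactive orrery 13.45 are the best per m².
7×clockwork automata uses 21 of the 23 m² and totals 2275.
The spare 2 m² is too small for any remaining exhibit, and no exchange beats 2275.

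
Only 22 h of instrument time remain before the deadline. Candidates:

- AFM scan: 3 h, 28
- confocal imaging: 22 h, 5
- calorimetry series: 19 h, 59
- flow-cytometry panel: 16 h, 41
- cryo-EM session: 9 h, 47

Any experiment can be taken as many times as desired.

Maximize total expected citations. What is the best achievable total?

196

Best packing: 7×AFM scan — 21 h, 196 total.
Nothing else within 22 h beats 196.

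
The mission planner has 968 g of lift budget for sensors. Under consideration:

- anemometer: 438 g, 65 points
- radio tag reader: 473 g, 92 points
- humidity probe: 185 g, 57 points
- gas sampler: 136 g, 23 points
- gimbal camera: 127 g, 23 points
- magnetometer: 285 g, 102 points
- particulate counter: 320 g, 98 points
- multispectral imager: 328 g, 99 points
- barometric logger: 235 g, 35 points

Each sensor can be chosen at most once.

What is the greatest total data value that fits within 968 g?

299

Greedy by ratio would take humidity probe + gimbal camera + magnetometer + particulate counter: 917 g used, total 280.
Dropping humidity probe and gimbal camera frees 312 g; slotting in multispectral imager (328 g) lifts the total to 299 at 933 g.
Next best is humidity probe + gas sampler + magnetometer + multispectral imager at 281 (934 g) — short by 18.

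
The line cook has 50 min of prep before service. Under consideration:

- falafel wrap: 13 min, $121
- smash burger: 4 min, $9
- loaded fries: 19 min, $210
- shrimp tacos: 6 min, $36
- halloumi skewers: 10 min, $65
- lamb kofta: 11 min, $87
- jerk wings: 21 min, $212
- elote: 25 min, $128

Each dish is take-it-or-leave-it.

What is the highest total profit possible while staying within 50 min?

487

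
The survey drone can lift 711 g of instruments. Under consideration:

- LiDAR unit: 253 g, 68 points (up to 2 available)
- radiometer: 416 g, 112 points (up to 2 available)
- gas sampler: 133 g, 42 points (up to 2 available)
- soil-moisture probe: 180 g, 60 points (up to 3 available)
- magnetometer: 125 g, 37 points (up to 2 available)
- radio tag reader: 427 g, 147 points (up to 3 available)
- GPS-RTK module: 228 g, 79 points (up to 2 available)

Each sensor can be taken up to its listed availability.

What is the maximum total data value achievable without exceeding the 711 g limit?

232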